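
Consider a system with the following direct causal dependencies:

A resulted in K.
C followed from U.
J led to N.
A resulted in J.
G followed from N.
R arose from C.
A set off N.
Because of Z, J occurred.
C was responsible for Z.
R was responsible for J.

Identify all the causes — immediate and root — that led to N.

A, C, J, R, U, Z

Immediate causes of N: A, J.
Further upstream: U, C, Z, R.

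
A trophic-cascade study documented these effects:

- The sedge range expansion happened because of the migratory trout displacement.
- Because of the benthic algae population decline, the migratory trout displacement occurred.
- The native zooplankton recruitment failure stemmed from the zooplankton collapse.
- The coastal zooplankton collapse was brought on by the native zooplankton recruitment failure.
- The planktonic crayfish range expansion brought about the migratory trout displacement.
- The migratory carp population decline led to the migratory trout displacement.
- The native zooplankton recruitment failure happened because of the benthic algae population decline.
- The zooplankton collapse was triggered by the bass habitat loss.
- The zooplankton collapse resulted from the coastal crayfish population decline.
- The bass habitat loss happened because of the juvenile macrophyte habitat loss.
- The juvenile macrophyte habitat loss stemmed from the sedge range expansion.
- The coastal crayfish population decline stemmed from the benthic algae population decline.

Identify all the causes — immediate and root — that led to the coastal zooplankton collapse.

Immediate cause of the coastal zooplankton collapse: the native zooplankton recruitment failure.
Further upstream: the migratory carp population decline, the benthic algae population decline, the planktonic crayfish range expansion, the migratory trout displacement, the coastal crayfish population decline, the sedge range expansion, the juvenile macrophyte habitat loss, the bass habitat loss, the zooplankton collapse.

the bass habitat loss, the benthic algae population decline, the coastal crayfish population decline, the juvenile macrophyte habitat loss, the migratory carp population decline, the migratory trout displacement, the native zooplankton recruitment failure, the planktonic crayfish range expansion, the sedge range expansion, the zooplankton collapse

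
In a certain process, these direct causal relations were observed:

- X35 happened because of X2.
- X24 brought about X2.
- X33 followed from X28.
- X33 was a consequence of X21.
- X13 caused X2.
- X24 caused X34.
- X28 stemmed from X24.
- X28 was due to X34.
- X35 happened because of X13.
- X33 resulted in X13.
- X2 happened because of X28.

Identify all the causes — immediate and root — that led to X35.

X13, X2, X21, X24, X28, X33, X34

Immediate causes of X35: X13, X2.
Further upstream: X24, X34, X28, X33, X21.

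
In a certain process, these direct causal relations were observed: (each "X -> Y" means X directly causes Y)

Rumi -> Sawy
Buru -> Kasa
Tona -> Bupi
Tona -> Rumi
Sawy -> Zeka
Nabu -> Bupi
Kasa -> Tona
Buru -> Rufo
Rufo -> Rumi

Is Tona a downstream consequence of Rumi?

Rumi leads to Sawy, Zeka; Tona is not among them.

No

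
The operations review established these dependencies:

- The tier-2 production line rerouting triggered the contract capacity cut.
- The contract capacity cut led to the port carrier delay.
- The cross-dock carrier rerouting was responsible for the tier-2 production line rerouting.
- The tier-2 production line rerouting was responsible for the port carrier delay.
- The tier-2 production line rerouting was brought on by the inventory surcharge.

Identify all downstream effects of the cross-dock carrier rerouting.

Direct effects: the tier-2 production line rerouting.
2 steps out: the contract capacity cut, the port carrier delay.
Not reachable from it: the inventory surcharge.

the contract capacity cut, the port carrier delay, the tier-2 production line rerouting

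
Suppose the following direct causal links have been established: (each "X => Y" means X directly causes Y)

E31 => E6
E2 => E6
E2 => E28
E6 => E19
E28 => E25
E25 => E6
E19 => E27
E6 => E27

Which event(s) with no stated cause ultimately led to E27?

Tracing upstream from E27: E27 ← E6 ← E2.
A separate upstream branch: E27 ← E6 ← E31.
Each of those chain origins has no stated cause.

E2, E31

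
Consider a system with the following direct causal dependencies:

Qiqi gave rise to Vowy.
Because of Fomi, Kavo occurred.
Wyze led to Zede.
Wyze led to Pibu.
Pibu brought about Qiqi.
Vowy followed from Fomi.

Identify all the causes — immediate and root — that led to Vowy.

Immediate causes of Vowy: Fomi, Qiqi.
Further upstream: Wyze, Pibu.

Fomi, Pibu, Qiqi, Wyze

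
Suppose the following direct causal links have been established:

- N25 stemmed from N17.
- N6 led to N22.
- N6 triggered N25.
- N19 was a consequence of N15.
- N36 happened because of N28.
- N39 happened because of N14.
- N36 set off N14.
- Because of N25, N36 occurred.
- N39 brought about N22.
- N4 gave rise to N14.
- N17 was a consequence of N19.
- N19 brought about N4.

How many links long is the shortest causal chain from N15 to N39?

Shortest chain: N15 → N19 → N4 → N14 → N39.

4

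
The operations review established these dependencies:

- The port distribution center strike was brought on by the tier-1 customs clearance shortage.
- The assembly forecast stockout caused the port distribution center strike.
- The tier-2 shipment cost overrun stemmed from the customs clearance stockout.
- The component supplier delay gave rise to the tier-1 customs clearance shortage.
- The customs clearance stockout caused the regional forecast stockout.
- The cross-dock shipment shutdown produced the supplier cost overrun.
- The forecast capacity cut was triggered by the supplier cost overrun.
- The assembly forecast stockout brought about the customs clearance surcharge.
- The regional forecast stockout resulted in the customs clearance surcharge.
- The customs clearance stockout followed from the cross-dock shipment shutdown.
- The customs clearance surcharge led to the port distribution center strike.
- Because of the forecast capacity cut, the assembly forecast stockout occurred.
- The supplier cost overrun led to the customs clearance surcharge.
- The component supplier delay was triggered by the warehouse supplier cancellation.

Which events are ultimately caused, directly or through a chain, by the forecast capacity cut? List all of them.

Direct effects: the assembly forecast stockout.
2 steps out: the customs clearance surcharge, the port distribution center strike.
Not reachable from it: the cross-dock shipment shutdown, the customs clearance stockout, the regional forecast stockout, the supplier cost overrun, the warehouse supplier cancellation, the tier-2 shipment cost overrun, the component supplier delay, the tier-1 customs clearance shortage.

the assembly forecast stockout, the customs clearance surcharge, the port distribution center strike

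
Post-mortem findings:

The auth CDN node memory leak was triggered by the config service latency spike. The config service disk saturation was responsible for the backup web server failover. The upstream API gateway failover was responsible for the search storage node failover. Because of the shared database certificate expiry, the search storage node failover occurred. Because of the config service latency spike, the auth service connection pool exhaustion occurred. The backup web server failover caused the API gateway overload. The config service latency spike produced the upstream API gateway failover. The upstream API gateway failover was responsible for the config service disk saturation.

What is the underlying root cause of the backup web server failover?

Tracing upstream from the backup web server failover: the backup web server failover ← the config service disk saturation ← the upstream API gateway failover ← the config service latency spike.
The config service latency spike has no stated cause, so it is the root.

the config service latency spike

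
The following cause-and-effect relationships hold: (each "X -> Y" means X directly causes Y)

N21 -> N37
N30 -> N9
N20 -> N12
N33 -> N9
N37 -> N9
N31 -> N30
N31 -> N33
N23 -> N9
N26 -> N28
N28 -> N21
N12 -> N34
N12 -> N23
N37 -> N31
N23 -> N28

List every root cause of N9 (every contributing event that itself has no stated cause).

N20, N26

Tracing upstream from N9: N9 ← N23 ← N12 ← N20.
A separate upstream branch: N9 ← N37 ← N21 ← N28 ← N26.
Each of those chain origins has no stated cause.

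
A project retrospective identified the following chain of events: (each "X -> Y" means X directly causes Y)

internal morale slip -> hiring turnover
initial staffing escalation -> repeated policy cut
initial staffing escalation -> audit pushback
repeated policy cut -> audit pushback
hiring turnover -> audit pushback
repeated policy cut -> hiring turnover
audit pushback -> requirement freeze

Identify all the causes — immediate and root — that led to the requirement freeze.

the audit pushback, the hiring turnover, the initial staffing escalation, the internal morale slip, the repeated policy cut

Immediate cause of the requirement freeze: the audit pushback.
Further upstream: the initial staffing escalation, the repeated policy cut, the hiring turnover, the internal morale slip.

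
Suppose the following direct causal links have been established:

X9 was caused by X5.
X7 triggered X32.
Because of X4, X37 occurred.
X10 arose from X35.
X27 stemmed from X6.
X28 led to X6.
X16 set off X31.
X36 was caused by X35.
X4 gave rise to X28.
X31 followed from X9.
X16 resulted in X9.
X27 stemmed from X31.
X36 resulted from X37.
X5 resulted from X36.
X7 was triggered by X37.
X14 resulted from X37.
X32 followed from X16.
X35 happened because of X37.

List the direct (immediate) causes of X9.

X16, X5

Upstream contributors include X4, X37, X35, X36, but only X16, X5 feed directly into X9.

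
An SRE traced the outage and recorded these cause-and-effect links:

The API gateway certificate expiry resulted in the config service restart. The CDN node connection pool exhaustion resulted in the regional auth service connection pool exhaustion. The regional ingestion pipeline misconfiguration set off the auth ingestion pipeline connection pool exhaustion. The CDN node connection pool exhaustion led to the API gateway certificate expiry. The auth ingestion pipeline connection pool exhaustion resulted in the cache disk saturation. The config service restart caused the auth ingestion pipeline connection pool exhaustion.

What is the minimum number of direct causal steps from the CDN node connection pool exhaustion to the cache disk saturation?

4

Shortest chain: the CDN node connection pool exhaustion → the API gateway certificate expiry → the config service restart → the auth ingestion pipeline connection pool exhaustion → the cache disk saturation.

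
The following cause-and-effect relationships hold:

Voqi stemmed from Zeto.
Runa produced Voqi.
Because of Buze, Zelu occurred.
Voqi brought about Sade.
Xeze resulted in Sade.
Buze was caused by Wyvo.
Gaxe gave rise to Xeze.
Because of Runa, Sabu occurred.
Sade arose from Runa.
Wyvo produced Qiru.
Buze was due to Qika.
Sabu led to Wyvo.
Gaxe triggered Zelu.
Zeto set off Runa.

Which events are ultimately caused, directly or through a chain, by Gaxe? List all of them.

Sade, Xeze, Zelu

Direct effects: Xeze, Zelu.
2 steps out: Sade.
Not reachable from it: Zeto, Runa, Voqi, Sabu, Wyvo, Qika, Buze, Qiru.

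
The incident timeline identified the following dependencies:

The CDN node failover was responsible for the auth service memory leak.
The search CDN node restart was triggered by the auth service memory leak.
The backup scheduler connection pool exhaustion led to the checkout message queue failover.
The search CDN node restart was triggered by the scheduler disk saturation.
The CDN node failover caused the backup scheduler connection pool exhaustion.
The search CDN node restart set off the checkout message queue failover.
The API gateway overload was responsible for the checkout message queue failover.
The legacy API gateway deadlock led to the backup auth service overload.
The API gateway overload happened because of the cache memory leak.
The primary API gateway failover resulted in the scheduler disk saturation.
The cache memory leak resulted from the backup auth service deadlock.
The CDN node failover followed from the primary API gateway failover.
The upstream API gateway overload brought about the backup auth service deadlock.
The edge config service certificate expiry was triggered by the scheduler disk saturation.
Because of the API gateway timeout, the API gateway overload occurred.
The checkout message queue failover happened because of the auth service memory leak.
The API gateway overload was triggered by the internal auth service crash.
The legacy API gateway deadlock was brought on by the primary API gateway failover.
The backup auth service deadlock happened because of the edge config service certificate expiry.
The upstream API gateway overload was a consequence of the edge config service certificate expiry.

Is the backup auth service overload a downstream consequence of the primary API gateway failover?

There is a causal chain: the primary API gateway failover → the legacy API gateway deadlock → the backup auth service overload.

Yes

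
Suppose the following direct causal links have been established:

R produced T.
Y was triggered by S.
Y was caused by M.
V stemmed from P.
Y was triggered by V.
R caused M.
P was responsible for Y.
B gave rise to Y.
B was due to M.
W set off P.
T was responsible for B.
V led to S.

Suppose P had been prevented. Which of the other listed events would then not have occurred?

Downstream of P: V, S, Y.
Of those, still caused via another path: Y.
The remainder have no surviving cause.

S, V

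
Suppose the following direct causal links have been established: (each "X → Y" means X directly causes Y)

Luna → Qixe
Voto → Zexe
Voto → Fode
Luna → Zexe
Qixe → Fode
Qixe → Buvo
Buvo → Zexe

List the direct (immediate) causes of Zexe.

Upstream contributors include Qixe, but only Buvo, Luna, Voto feed directly into Zexe.

Buvo, Luna, Voto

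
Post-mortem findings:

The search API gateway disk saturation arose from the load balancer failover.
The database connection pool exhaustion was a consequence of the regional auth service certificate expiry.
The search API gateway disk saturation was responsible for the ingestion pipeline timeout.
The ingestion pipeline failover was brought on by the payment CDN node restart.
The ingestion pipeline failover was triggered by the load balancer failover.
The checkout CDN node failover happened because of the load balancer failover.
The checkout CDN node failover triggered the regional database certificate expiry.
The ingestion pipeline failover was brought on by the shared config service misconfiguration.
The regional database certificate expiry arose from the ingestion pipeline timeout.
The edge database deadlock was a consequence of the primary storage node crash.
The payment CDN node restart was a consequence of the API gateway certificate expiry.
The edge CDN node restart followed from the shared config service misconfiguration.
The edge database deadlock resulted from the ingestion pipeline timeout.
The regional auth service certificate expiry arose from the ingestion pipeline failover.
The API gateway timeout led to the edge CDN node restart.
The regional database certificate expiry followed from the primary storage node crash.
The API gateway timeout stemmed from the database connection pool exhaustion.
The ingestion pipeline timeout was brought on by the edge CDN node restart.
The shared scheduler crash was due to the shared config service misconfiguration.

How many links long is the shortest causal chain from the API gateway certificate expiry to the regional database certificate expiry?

Shortest chain: the API gateway certificate expiry → the payment CDN node restart → the ingestion pipeline failover → the regional auth service certificate expiry → the database connection pool exhaustion → the API gateway timeout → the edge CDN node restart → the ingestion pipeline timeout → the regional database certificate expiry.

8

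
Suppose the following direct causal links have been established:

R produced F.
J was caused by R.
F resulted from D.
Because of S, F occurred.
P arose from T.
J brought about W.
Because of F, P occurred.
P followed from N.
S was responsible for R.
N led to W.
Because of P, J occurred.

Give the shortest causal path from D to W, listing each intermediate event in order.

D → F → P → J → W

D → F
F → P
P → J
J → W
Length: 4 steps.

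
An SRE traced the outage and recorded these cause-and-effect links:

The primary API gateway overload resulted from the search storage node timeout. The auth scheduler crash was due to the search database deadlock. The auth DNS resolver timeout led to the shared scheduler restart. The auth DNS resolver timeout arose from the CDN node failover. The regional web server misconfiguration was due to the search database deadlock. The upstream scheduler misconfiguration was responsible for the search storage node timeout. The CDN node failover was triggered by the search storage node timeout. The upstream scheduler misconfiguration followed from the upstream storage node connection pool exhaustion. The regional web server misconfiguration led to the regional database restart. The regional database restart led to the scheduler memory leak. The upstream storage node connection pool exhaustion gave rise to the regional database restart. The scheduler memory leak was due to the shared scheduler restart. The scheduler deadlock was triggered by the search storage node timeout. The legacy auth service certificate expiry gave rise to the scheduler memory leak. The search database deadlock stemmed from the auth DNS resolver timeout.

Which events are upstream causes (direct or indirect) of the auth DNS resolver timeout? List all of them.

the CDN node failover, the search storage node timeout, the upstream scheduler misconfiguration, the upstream storage node connection pool exhaustion

Immediate cause of the auth DNS resolver timeout: the CDN node failover.
Further upstream: the upstream storage node connection pool exhaustion, the upstream scheduler misconfiguration, the search storage node timeout.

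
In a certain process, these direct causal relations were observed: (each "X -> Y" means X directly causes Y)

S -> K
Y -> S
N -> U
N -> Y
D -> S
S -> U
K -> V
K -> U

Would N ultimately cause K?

Yes

There is a causal chain: N → Y → S → K.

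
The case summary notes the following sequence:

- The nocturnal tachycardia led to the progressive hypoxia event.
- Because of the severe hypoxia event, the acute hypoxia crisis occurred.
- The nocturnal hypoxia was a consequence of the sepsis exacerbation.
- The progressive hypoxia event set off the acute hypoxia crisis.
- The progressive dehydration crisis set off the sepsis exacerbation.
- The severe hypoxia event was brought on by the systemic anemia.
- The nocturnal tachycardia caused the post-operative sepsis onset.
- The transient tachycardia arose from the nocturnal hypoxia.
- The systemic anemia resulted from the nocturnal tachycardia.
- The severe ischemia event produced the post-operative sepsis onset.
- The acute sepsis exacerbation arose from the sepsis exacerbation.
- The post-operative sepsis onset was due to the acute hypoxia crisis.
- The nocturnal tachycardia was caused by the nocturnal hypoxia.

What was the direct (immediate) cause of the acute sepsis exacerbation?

Upstream contributors include the progressive dehydration crisis, but only the sepsis exacerbation feeds directly into the acute sepsis exacerbation.

the sepsis exacerbation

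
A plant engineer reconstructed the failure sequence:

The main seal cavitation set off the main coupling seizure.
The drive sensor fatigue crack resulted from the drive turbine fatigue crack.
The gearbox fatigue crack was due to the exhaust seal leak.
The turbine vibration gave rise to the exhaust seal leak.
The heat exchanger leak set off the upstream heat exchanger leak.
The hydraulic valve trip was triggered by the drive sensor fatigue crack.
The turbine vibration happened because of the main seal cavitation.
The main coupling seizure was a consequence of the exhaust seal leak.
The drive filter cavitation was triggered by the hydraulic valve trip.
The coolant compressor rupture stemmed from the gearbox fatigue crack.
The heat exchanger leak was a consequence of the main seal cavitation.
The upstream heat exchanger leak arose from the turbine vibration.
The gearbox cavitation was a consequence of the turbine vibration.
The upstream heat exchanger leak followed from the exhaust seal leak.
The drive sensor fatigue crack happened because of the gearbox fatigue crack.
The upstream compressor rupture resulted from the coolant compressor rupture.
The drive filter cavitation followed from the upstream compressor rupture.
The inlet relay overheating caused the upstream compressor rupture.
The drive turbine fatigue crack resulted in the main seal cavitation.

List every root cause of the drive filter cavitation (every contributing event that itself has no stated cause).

Tracing upstream from the drive filter cavitation: the drive filter cavitation ← the hydraulic valve trip ← the drive sensor fatigue crack ← the drive turbine fatigue crack.
A separate upstream branch: the drive filter cavitation ← the upstream compressor rupture ← the inlet relay overheating.
Each of those chain origins has no stated cause.

the drive turbine fatigue crack, the inlet relay overheating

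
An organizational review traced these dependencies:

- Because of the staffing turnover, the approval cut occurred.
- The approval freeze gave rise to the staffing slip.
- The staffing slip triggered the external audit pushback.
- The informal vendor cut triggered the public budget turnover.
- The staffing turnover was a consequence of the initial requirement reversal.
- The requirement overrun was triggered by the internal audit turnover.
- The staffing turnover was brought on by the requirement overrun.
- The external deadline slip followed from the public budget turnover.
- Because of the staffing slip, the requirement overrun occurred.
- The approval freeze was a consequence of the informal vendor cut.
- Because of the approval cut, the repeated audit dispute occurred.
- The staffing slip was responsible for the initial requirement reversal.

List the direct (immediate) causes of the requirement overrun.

Upstream contributors include the informal vendor cut, the approval freeze, but only the internal audit turnover, the staffing slip feed directly into the requirement overrun.

the internal audit turnover, the staffing slip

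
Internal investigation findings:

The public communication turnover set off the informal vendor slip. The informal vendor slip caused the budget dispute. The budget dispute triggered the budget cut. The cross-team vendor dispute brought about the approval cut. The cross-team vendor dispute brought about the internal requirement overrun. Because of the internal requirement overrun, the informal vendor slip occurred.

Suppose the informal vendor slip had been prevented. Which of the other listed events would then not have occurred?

Downstream of the informal vendor slip: the budget dispute, the budget cut.

the budget cut, the budget dispute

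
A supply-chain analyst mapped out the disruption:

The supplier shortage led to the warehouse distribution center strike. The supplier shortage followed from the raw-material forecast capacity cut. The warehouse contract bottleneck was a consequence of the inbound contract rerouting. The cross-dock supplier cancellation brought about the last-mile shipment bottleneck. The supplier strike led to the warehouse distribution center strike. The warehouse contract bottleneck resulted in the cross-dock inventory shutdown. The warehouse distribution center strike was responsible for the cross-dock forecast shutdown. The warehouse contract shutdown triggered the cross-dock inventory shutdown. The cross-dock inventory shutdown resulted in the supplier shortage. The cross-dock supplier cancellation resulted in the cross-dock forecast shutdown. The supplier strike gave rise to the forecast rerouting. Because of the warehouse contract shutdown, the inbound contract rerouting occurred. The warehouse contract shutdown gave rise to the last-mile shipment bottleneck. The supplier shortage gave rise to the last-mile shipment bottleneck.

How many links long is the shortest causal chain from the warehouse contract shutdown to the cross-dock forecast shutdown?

4

Shortest chain: the warehouse contract shutdown → the cross-dock inventory shutdown → the supplier shortage → the warehouse distribution center strike → the cross-dock forecast shutdown.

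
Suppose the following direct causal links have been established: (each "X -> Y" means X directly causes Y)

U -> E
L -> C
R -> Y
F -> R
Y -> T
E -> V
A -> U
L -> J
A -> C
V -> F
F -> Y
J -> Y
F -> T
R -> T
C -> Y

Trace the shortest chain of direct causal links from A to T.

A → C
C → Y
Y → T
Length: 3 steps.

A → C → Y → T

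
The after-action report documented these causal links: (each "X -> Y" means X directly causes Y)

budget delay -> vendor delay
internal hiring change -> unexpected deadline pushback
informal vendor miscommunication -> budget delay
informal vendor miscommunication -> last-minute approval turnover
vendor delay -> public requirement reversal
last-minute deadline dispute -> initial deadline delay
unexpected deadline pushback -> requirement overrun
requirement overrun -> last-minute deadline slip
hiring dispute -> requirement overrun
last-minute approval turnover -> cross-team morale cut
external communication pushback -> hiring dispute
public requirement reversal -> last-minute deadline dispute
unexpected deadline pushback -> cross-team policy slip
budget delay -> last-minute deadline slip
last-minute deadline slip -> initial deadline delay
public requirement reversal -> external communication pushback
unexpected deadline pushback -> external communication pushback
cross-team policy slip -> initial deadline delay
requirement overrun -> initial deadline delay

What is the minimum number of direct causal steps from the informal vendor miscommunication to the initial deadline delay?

3

Shortest chain: the informal vendor miscommunication → the budget delay → the last-minute deadline slip → the initial deadline delay.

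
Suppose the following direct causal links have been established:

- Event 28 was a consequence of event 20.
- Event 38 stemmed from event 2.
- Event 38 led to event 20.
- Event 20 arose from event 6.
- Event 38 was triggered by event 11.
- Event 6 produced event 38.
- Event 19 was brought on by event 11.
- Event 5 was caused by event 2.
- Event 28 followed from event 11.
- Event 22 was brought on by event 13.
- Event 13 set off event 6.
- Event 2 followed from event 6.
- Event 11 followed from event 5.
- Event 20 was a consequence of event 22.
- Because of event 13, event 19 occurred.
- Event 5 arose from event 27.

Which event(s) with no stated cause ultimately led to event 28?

event 13, event 27

Tracing upstream from event 28: event 28 ← event 20 ← event 22 ← event 13.
A separate upstream branch: event 28 ← event 11 ← event 5 ← event 27.
Each of those chain origins has no stated cause.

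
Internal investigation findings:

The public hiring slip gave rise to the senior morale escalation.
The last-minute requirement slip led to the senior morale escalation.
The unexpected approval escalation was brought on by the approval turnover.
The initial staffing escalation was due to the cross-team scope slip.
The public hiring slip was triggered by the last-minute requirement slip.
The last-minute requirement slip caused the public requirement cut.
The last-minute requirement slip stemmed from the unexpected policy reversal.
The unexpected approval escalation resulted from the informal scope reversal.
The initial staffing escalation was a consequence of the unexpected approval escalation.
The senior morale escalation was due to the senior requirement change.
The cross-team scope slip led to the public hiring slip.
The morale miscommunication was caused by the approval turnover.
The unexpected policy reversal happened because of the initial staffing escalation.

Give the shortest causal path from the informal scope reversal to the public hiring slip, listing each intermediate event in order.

the informal scope reversal → the unexpected approval escalation → the initial staffing escalation → the unexpected policy reversal → the last-minute requirement slip → the public hiring slip

the informal scope reversal → the unexpected approval escalation
the unexpected approval escalation → the initial staffing escalation
the initial staffing escalation → the unexpected policy reversal
the unexpected policy reversal → the last-minute requirement slip
the last-minute requirement slip → the public hiring slip
Length: 5 steps.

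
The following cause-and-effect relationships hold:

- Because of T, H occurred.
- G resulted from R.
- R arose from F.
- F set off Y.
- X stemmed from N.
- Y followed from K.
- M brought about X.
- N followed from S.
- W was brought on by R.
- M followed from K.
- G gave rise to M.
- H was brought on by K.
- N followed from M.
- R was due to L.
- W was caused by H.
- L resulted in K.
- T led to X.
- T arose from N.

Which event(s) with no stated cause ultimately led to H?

Tracing upstream from H: H ← K ← L.
A separate upstream branch: H ← T ← N ← M ← G ← R ← F.
A separate upstream branch: H ← T ← N ← S.
Each of those chain origins has no stated cause.

F, L, S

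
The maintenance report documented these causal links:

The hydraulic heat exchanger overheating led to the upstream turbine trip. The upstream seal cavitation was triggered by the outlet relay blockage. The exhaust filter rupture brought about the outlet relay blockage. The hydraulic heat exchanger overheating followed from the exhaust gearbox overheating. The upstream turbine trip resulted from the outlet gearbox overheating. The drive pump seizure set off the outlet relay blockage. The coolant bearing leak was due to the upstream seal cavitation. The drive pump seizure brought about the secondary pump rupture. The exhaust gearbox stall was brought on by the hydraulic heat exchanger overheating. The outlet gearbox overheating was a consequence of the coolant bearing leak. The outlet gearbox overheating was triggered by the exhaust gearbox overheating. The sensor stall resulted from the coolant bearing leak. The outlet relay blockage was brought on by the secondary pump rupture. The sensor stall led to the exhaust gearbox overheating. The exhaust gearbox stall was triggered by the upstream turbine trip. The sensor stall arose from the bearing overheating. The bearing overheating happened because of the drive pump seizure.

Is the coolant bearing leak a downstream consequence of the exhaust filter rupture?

There is a causal chain: the exhaust filter rupture → the outlet relay blockage → the upstream seal cavitation → the coolant bearing leak.

Yes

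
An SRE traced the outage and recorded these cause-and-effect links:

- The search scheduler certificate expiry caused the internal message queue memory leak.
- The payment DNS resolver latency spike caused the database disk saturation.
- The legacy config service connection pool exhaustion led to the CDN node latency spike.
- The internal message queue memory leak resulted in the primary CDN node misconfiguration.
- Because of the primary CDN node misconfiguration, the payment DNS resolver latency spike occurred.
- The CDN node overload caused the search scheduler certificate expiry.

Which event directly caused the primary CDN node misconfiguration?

the internal message queue memory leak

Upstream contributors include the CDN node overload, the search scheduler certificate expiry, but only the internal message queue memory leak feeds directly into the primary CDN node misconfiguration.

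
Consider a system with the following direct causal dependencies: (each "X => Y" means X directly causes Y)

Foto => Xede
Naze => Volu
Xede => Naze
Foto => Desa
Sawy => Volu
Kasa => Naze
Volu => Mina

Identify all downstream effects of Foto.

Direct effects: Xede, Desa.
2 steps out: Naze.
3 steps out: Volu.
4 steps out: Mina.
Not reachable from it: Sawy, Kasa.

Desa, Mina, Naze, Volu, Xede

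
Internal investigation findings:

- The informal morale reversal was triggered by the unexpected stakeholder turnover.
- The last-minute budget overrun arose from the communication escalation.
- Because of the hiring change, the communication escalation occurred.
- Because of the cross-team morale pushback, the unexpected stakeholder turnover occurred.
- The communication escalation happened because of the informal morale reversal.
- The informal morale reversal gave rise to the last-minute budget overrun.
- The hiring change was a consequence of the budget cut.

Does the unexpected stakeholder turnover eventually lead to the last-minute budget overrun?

There is a causal chain: the unexpected stakeholder turnover → the informal morale reversal → the last-minute budget overrun.

Yes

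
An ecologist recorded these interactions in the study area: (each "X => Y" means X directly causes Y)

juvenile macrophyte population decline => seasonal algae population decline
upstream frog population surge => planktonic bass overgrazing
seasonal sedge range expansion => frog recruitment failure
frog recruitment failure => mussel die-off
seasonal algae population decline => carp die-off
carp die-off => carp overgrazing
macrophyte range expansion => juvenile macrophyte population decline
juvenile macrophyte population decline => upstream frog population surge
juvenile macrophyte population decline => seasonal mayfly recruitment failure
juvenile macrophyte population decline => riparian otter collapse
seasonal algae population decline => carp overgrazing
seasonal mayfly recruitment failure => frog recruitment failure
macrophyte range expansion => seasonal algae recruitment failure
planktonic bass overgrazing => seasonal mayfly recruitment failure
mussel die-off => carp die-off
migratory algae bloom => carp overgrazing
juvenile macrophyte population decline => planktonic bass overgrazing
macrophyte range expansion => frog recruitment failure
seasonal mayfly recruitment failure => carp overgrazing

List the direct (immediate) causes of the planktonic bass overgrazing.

the juvenile macrophyte population decline, the upstream frog population surge

Upstream contributors include the macrophyte range expansion, but only the juvenile macrophyte population decline, the upstream frog population surge feed directly into the planktonic bass overgrazing.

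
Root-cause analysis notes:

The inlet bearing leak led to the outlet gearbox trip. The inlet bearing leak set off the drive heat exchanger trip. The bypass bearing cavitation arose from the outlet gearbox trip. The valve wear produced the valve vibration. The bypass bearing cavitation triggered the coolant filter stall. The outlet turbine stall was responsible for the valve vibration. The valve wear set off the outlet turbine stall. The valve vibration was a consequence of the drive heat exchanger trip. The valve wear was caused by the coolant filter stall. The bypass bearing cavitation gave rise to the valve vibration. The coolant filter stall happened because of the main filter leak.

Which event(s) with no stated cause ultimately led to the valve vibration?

Tracing upstream from the valve vibration: the valve vibration ← the drive heat exchanger trip ← the inlet bearing leak.
A separate upstream branch: the valve vibration ← the valve wear ← the coolant filter stall ← the main filter leak.
Each of those chain origins has no stated cause.

the inlet bearing leak, the main filter leak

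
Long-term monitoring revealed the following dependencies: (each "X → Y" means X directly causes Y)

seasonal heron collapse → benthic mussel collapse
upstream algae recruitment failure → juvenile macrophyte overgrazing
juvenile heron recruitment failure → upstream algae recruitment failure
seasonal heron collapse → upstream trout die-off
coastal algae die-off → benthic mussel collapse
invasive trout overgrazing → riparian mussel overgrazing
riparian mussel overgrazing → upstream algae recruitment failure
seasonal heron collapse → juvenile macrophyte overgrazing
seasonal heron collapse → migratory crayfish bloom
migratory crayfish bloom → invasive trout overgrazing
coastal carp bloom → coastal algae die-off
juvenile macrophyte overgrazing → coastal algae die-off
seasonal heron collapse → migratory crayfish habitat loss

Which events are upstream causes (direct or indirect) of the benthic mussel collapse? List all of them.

Immediate causes of the benthic mussel collapse: the seasonal heron collapse, the coastal algae die-off.
Further upstream: the migratory crayfish bloom, the juvenile heron recruitment failure, the invasive trout overgrazing, the riparian mussel overgrazing, the upstream algae recruitment failure, the coastal carp bloom, the juvenile macrophyte overgrazing.

the coastal algae die-off, the coastal carp bloom, the invasive trout overgrazing, the juvenile heron recruitment failure, the juvenile macrophyte overgrazing, the migratory crayfish bloom, the riparian mussel overgrazing, the seasonal heron collapse, the upstream algae recruitment failure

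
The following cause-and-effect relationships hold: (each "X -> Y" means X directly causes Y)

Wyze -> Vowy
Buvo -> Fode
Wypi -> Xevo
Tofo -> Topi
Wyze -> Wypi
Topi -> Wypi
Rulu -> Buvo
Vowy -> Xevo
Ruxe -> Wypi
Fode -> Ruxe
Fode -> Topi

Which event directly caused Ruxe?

Fode

Upstream contributors include Rulu, Buvo, but only Fode feeds directly into Ruxe.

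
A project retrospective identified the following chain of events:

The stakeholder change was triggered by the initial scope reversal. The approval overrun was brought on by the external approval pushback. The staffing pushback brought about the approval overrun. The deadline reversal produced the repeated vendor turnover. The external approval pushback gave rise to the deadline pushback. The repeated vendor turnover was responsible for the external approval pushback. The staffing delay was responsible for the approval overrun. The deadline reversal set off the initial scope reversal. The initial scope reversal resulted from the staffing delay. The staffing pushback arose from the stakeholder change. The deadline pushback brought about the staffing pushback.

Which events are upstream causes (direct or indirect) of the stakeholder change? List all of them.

the deadline reversal, the initial scope reversal, the staffing delay

Immediate cause of the stakeholder change: the initial scope reversal.
Further upstream: the deadline reversal, the staffing delay.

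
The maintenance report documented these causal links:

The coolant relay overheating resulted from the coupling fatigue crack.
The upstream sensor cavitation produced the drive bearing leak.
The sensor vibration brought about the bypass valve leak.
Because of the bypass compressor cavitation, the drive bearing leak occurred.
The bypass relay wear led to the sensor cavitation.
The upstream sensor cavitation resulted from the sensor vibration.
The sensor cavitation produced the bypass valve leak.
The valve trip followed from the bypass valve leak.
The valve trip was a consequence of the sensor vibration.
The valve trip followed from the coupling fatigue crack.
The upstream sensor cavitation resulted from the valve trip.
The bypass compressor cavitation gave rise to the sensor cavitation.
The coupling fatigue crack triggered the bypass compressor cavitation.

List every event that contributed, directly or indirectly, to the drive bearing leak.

the bypass compressor cavitation, the bypass relay wear, the bypass valve leak, the coupling fatigue crack, the sensor cavitation, the sensor vibration, the upstream sensor cavitation, the valve trip

Immediate causes of the drive bearing leak: the bypass compressor cavitation, the upstream sensor cavitation.
Further upstream: the coupling fatigue crack, the sensor vibration, the bypass relay wear, the sensor cavitation, the bypass valve leak, the valve trip.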